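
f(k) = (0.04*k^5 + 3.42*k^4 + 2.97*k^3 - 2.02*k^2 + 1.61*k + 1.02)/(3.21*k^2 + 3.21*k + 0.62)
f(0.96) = 0.94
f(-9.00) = 76.53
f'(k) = (-6.42*k - 3.21)*(0.04*k^5 + 3.42*k^4 + 2.97*k^3 - 2.02*k^2 + 1.61*k + 1.02)/(3.21*k^2 + 3.21*k + 0.62)^2 + (0.2*k^4 + 13.68*k^3 + 8.91*k^2 - 4.04*k + 1.61)/(3.21*k^2 + 3.21*k + 0.62)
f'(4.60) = 10.30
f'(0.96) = 1.41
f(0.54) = 0.63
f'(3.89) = 8.57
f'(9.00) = 21.84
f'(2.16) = 4.43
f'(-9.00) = -16.07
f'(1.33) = 2.41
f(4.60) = 22.43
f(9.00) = 92.63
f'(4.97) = 11.22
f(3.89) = 15.73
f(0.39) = 0.68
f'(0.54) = 0.00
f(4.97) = 26.41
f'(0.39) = -0.70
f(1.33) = 1.65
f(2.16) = 4.50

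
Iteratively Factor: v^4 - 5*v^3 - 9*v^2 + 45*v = (v - 3)*(v^3 - 2*v^2 - 15*v) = (v - 3)*(v + 3)*(v^2 - 5*v) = v*(v - 3)*(v + 3)*(v - 5)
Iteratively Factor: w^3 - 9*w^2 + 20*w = (w - 5)*(w^2 - 4*w) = w*(w - 5)*(w - 4)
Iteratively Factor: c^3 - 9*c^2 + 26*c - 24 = (c - 3)*(c^2 - 6*c + 8) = (c - 4)*(c - 3)*(c - 2)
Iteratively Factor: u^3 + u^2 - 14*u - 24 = (u + 2)*(u^2 - u - 12) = (u + 2)*(u + 3)*(u - 4)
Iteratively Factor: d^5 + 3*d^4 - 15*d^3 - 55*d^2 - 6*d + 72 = (d + 3)*(d^4 - 15*d^2 - 10*d + 24) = (d - 1)*(d + 3)*(d^3 + d^2 - 14*d - 24) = (d - 1)*(d + 2)*(d + 3)*(d^2 - d - 12) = (d - 4)*(d - 1)*(d + 2)*(d + 3)*(d + 3)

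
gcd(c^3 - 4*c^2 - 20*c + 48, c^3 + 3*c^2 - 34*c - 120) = c^2 - 2*c - 24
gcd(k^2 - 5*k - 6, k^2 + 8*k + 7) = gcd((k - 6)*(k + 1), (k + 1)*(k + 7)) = k + 1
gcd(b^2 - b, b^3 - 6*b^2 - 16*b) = b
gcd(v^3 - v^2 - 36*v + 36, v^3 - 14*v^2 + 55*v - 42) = v^2 - 7*v + 6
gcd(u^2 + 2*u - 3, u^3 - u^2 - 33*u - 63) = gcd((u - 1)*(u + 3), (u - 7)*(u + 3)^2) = u + 3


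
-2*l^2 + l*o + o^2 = (-l + o)*(2*l + o)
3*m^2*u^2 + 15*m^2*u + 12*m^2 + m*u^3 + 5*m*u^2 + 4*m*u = (3*m + u)*(u + 4)*(m*u + m)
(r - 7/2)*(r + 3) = r^2 - r/2 - 21/2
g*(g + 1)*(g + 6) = g^3 + 7*g^2 + 6*g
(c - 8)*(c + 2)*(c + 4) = c^3 - 2*c^2 - 40*c - 64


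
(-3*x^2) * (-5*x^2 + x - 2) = 15*x^4 - 3*x^3 + 6*x^2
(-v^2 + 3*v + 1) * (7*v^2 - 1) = -7*v^4 + 21*v^3 + 8*v^2 - 3*v - 1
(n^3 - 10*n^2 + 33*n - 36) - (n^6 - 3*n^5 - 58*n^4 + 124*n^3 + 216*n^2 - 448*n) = -n^6 + 3*n^5 + 58*n^4 - 123*n^3 - 226*n^2 + 481*n - 36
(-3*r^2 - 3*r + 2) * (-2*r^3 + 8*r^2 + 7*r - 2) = 6*r^5 - 18*r^4 - 49*r^3 + r^2 + 20*r - 4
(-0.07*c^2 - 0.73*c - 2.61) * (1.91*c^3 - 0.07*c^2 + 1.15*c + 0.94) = -0.1337*c^5 - 1.3894*c^4 - 5.0145*c^3 - 0.7226*c^2 - 3.6877*c - 2.4534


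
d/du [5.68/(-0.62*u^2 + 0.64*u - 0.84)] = (7.0432*u - 3.6352)/(0.62*u^2 - 0.64*u + 0.84)^2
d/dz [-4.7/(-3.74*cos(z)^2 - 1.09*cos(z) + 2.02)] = (35.156*cos(z) + 5.123)*sin(z)/(3.74*cos(z)^2 + 1.09*cos(z) - 2.02)^2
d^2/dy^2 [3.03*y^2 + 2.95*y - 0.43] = 6.06000000000000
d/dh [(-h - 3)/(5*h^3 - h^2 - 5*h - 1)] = 2*(5*h^3 + 22*h^2 - 3*h - 7)/(25*h^6 - 10*h^5 - 49*h^4 + 27*h^2 + 10*h + 1)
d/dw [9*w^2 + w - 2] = 18*w + 1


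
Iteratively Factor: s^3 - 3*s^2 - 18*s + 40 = (s + 4)*(s^2 - 7*s + 10) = (s - 5)*(s + 4)*(s - 2)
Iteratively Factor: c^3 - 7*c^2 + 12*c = (c)*(c^2 - 7*c + 12) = c*(c - 4)*(c - 3)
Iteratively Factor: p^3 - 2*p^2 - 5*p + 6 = (p - 3)*(p^2 + p - 2) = (p - 3)*(p + 2)*(p - 1)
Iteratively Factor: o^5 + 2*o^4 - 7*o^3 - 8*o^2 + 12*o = (o + 2)*(o^4 - 7*o^2 + 6*o) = (o + 2)*(o + 3)*(o^3 - 3*o^2 + 2*o) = o*(o + 2)*(o + 3)*(o^2 - 3*o + 2) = o*(o - 2)*(o + 2)*(o + 3)*(o - 1)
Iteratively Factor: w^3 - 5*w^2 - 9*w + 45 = (w - 3)*(w^2 - 2*w - 15) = (w - 3)*(w + 3)*(w - 5)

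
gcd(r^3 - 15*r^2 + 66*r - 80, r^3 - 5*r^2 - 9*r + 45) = r - 5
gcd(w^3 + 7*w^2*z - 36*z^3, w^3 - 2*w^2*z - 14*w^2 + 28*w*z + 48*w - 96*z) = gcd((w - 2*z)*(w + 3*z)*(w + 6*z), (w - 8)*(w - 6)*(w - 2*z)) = -w + 2*z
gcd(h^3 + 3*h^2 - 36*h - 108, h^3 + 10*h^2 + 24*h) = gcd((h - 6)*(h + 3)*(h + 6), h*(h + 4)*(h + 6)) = h + 6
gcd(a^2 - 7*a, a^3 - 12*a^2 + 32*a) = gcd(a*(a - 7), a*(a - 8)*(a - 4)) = a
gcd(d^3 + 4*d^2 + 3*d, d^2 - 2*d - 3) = d + 1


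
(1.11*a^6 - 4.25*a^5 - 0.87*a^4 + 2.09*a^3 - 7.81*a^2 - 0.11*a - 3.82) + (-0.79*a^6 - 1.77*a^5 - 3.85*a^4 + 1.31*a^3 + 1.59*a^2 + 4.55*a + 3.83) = 0.32*a^6 - 6.02*a^5 - 4.72*a^4 + 3.4*a^3 - 6.22*a^2 + 4.44*a + 0.0100000000000002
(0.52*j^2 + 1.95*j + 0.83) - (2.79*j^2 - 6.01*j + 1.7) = -2.27*j^2 + 7.96*j - 0.87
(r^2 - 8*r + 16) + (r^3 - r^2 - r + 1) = r^3 - 9*r + 17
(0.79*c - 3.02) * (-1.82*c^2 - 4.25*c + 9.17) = -1.4378*c^3 + 2.1389*c^2 + 20.0793*c - 27.6934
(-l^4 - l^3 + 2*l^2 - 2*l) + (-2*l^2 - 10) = -l^4 - l^3 - 2*l - 10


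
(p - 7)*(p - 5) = p^2 - 12*p + 35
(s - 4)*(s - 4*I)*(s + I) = s^3 - 4*s^2 - 3*I*s^2 + 4*s + 12*I*s - 16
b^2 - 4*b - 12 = (b - 6)*(b + 2)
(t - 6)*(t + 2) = t^2 - 4*t - 12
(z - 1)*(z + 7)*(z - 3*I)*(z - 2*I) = z^4 + 6*z^3 - 5*I*z^3 - 13*z^2 - 30*I*z^2 - 36*z + 35*I*z + 42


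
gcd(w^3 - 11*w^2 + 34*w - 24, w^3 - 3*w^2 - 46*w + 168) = w^2 - 10*w + 24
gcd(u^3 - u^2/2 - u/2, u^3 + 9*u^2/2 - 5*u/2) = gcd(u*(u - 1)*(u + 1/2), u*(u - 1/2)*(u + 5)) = u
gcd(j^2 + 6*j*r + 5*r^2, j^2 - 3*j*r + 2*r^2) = 1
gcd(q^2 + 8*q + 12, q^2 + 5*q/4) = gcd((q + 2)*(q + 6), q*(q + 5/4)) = 1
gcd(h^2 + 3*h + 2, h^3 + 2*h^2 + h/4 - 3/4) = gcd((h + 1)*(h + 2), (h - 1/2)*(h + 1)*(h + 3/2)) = h + 1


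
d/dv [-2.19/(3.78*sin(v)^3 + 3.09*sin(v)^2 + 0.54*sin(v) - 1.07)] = (24.8346*sin(v)^2 + 13.5342*sin(v) + 1.1826)*cos(v)/(3.78*sin(v)^3 + 3.09*sin(v)^2 + 0.54*sin(v) - 1.07)^2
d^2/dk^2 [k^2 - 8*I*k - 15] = 2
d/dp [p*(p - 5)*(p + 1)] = 3*p^2 - 8*p - 5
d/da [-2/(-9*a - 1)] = -18/(9*a + 1)^2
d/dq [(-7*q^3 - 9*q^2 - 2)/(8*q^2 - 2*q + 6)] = (-14*q^4 + 7*q^3 - 27*q^2 - 19*q - 1)/(16*q^4 - 8*q^3 + 25*q^2 - 6*q + 9)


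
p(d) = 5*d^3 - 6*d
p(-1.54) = -9.02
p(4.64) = 471.65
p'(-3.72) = 201.58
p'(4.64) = 316.94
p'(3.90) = 222.15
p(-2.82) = -95.21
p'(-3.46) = 173.57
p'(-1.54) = 29.57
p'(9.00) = 1209.00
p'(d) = 15*d^2 - 6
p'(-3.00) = 129.00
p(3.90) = 273.20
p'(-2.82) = 113.29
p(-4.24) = -355.69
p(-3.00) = -117.00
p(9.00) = 3591.00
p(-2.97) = -113.17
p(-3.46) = -186.35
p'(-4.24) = 263.66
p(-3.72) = -235.07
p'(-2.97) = 126.31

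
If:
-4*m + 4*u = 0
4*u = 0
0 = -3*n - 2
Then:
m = 0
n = -2/3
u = 0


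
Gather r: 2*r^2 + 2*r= 2*r^2 + 2*r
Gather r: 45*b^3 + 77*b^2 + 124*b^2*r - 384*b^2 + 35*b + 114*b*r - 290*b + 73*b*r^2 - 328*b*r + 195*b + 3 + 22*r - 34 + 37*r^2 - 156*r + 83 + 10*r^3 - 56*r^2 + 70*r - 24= 45*b^3 - 307*b^2 - 60*b + 10*r^3 + r^2*(73*b - 19) + r*(124*b^2 - 214*b - 64) + 28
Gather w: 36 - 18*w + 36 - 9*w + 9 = 81 - 27*w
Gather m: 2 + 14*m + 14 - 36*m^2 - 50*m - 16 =-36*m^2 - 36*m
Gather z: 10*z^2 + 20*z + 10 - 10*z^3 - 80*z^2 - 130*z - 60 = -10*z^3 - 70*z^2 - 110*z - 50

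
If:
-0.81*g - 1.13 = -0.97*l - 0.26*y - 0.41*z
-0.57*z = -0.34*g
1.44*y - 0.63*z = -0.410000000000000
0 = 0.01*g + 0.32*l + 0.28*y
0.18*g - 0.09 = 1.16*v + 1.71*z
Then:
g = -1.28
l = 0.58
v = 0.85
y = -0.62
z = -0.77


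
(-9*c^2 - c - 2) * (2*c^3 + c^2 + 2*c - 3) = -18*c^5 - 11*c^4 - 23*c^3 + 23*c^2 - c + 6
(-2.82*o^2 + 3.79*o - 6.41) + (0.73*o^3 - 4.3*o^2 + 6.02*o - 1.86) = 0.73*o^3 - 7.12*o^2 + 9.81*o - 8.27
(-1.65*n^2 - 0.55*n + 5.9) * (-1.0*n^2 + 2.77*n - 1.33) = 1.65*n^4 - 4.0205*n^3 - 5.229*n^2 + 17.0745*n - 7.847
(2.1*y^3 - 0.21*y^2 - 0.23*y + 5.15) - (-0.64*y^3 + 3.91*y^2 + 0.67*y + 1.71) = 2.74*y^3 - 4.12*y^2 - 0.9*y + 3.44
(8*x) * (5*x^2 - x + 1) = 40*x^3 - 8*x^2 + 8*x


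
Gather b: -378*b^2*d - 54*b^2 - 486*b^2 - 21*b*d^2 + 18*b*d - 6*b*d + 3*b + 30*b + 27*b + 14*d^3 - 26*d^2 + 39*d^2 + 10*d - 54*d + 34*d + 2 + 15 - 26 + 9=b^2*(-378*d - 540) + b*(-21*d^2 + 12*d + 60) + 14*d^3 + 13*d^2 - 10*d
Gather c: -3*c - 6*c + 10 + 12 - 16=6 - 9*c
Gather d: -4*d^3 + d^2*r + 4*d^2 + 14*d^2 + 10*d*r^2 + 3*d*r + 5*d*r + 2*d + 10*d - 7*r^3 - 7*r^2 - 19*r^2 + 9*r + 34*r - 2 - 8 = -4*d^3 + d^2*(r + 18) + d*(10*r^2 + 8*r + 12) - 7*r^3 - 26*r^2 + 43*r - 10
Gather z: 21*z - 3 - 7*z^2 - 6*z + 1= -7*z^2 + 15*z - 2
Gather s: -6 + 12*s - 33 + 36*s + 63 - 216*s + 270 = 294 - 168*s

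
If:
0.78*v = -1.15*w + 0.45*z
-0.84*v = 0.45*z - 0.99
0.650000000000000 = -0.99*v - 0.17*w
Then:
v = -1.06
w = 2.36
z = 4.18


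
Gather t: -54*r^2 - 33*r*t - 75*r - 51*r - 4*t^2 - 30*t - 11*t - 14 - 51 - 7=-54*r^2 - 126*r - 4*t^2 + t*(-33*r - 41) - 72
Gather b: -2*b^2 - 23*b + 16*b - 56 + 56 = -2*b^2 - 7*b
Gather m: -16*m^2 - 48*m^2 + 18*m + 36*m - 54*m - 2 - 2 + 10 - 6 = -64*m^2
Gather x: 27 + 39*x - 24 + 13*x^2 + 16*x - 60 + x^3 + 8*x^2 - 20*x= x^3 + 21*x^2 + 35*x - 57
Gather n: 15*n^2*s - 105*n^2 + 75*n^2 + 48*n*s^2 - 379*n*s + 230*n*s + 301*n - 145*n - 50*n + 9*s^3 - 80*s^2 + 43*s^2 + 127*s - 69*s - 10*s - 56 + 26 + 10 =n^2*(15*s - 30) + n*(48*s^2 - 149*s + 106) + 9*s^3 - 37*s^2 + 48*s - 20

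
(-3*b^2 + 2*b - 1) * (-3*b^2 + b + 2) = 9*b^4 - 9*b^3 - b^2 + 3*b - 2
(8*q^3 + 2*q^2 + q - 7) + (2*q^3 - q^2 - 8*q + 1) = 10*q^3 + q^2 - 7*q - 6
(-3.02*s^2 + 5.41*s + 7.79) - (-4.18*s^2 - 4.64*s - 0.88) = 1.16*s^2 + 10.05*s + 8.67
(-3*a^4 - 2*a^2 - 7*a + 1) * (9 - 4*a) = 12*a^5 - 27*a^4 + 8*a^3 + 10*a^2 - 67*a + 9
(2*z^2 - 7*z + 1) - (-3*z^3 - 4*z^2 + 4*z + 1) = 3*z^3 + 6*z^2 - 11*z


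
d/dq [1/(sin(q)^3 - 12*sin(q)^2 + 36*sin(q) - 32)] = 3*(6 - sin(q))*cos(q)/((sin(q) - 8)^2*(sin(q) - 2)^3)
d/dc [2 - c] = -1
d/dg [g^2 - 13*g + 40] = 2*g - 13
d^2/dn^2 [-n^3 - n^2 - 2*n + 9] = -6*n - 2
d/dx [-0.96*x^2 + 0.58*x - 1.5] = 0.58 - 1.92*x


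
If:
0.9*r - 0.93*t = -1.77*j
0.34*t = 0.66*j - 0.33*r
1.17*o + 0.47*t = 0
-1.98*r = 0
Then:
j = 0.00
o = 0.00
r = 0.00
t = 0.00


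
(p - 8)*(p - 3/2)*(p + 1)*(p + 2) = p^4 - 13*p^3/2 - 29*p^2/2 + 17*p + 24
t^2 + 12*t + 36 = (t + 6)^2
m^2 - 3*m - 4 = (m - 4)*(m + 1)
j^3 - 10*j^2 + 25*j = j*(j - 5)^2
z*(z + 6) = z^2 + 6*z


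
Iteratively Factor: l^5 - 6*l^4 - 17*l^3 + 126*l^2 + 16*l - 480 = (l - 5)*(l^4 - l^3 - 22*l^2 + 16*l + 96) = (l - 5)*(l + 2)*(l^3 - 3*l^2 - 16*l + 48) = (l - 5)*(l - 3)*(l + 2)*(l^2 - 16) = (l - 5)*(l - 4)*(l - 3)*(l + 2)*(l + 4)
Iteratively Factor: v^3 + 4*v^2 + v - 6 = (v - 1)*(v^2 + 5*v + 6) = (v - 1)*(v + 3)*(v + 2)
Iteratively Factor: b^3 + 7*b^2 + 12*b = (b + 4)*(b^2 + 3*b) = b*(b + 4)*(b + 3)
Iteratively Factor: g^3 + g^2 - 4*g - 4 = (g - 2)*(g^2 + 3*g + 2) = (g - 2)*(g + 2)*(g + 1)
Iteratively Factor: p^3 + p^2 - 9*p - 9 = (p + 1)*(p^2 - 9) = (p - 3)*(p + 1)*(p + 3)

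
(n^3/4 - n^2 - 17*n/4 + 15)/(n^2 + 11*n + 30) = (n^3 - 4*n^2 - 17*n + 60)/(4*(n^2 + 11*n + 30))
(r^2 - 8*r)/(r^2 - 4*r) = (r - 8)/(r - 4)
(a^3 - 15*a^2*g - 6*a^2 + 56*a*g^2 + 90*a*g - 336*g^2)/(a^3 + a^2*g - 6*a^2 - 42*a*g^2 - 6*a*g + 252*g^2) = (a^2 - 15*a*g + 56*g^2)/(a^2 + a*g - 42*g^2)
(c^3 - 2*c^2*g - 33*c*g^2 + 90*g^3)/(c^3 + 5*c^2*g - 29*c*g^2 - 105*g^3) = (c^2 + 3*c*g - 18*g^2)/(c^2 + 10*c*g + 21*g^2)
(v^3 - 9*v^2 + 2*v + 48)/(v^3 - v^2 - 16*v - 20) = (v^2 - 11*v + 24)/(v^2 - 3*v - 10)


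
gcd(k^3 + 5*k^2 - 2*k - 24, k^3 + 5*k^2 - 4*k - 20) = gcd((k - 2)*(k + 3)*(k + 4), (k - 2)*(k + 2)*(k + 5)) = k - 2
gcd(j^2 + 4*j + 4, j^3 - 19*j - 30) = j + 2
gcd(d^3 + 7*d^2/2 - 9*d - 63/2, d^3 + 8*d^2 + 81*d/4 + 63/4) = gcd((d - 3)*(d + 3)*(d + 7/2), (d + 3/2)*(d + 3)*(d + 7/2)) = d^2 + 13*d/2 + 21/2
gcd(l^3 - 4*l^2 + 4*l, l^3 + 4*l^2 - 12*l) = l^2 - 2*l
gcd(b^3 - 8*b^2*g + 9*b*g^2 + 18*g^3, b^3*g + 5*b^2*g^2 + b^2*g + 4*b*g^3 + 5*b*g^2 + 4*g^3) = b + g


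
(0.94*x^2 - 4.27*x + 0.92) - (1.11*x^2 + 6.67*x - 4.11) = -0.17*x^2 - 10.94*x + 5.03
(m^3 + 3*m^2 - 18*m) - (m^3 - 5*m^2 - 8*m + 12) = 8*m^2 - 10*m - 12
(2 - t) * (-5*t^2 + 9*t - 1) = 5*t^3 - 19*t^2 + 19*t - 2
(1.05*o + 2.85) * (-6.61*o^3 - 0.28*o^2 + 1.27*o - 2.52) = -6.9405*o^4 - 19.1325*o^3 + 0.5355*o^2 + 0.9735*o - 7.182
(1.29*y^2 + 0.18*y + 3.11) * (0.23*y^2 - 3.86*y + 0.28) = 0.2967*y^4 - 4.938*y^3 + 0.3817*y^2 - 11.9542*y + 0.8708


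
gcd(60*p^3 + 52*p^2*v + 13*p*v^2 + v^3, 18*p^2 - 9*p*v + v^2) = 1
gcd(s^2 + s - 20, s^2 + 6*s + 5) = s + 5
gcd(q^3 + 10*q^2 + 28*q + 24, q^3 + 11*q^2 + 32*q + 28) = q^2 + 4*q + 4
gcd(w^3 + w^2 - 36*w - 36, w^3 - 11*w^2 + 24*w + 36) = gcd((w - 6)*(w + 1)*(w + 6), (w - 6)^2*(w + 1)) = w^2 - 5*w - 6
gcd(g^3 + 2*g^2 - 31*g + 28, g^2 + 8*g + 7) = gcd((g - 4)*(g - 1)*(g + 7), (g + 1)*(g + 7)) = g + 7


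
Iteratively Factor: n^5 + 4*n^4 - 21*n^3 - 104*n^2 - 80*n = (n - 5)*(n^4 + 9*n^3 + 24*n^2 + 16*n) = n*(n - 5)*(n^3 + 9*n^2 + 24*n + 16) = n*(n - 5)*(n + 4)*(n^2 + 5*n + 4) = n*(n - 5)*(n + 1)*(n + 4)*(n + 4)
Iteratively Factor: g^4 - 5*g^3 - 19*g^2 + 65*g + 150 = (g - 5)*(g^3 - 19*g - 30) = (g - 5)^2*(g^2 + 5*g + 6) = (g - 5)^2*(g + 3)*(g + 2)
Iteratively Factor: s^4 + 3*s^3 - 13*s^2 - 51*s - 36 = (s + 3)*(s^3 - 13*s - 12) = (s - 4)*(s + 3)*(s^2 + 4*s + 3) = (s - 4)*(s + 3)^2*(s + 1)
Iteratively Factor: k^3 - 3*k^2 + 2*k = (k - 1)*(k^2 - 2*k) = k*(k - 1)*(k - 2)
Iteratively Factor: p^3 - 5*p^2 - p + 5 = (p - 5)*(p^2 - 1) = (p - 5)*(p + 1)*(p - 1)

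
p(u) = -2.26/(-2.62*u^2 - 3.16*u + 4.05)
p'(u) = -2.26*(5.24*u + 3.16)/(-2.62*u^2 - 3.16*u + 4.05)^2 = (-11.8424*u - 7.1416)/(2.62*u^2 + 3.16*u - 4.05)^2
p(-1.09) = -0.52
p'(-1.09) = 0.30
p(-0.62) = -0.45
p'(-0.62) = 0.01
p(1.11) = 0.84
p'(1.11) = -2.81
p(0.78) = 256.58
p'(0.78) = -211117.42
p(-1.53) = -0.82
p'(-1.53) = 1.45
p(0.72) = -5.42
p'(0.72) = -90.28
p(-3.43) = 0.14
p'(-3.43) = 0.13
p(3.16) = 0.07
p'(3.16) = -0.04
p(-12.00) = 0.01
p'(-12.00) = 0.00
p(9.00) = 0.01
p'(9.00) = -0.00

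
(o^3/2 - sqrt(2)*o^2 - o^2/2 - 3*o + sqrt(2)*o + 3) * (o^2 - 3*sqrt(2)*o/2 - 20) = o^5/2 - 7*sqrt(2)*o^4/4 - o^4/2 - 10*o^3 + 7*sqrt(2)*o^3/4 + 10*o^2 + 49*sqrt(2)*o^2/2 - 49*sqrt(2)*o/2 + 60*o - 60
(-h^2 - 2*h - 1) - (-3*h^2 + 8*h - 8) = 2*h^2 - 10*h + 7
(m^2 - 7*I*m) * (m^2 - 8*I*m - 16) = m^4 - 15*I*m^3 - 72*m^2 + 112*I*m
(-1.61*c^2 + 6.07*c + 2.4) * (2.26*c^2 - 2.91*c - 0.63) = -3.6386*c^4 + 18.4033*c^3 - 11.2254*c^2 - 10.8081*c - 1.512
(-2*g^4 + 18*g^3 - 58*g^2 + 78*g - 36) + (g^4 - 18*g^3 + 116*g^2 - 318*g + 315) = -g^4 + 58*g^2 - 240*g + 279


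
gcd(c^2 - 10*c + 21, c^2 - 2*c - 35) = c - 7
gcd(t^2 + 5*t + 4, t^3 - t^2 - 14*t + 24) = t + 4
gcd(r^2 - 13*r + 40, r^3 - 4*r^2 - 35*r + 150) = r - 5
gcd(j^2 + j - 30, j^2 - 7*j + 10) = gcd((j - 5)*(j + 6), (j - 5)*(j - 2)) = j - 5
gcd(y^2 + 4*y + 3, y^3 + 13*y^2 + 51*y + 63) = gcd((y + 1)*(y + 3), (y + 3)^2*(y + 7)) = y + 3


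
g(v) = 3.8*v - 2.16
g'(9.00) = 3.80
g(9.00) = 32.04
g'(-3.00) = 3.80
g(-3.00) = -13.56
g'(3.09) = 3.80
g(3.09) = 9.58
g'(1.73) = 3.80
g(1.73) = 4.41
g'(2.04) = 3.80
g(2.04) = 5.59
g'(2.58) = 3.80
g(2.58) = 7.64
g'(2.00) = 3.80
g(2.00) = 5.44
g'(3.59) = 3.80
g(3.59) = 11.48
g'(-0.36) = 3.80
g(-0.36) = -3.53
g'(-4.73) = 3.80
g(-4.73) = -20.13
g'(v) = 3.80000000000000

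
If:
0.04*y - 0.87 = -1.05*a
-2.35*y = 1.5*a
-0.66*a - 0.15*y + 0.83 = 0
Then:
No Solution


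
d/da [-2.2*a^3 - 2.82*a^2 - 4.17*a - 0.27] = -6.6*a^2 - 5.64*a - 4.17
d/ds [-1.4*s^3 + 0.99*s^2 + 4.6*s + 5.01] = -4.2*s^2 + 1.98*s + 4.6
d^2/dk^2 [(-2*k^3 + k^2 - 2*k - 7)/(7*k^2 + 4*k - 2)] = 6*(-62*k^3 - 313*k^2 - 232*k - 74)/(343*k^6 + 588*k^5 + 42*k^4 - 272*k^3 - 12*k^2 + 48*k - 8)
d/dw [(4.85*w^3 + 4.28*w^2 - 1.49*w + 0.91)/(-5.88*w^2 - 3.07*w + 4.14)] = (-28.518*w^4 - 29.779*w^3 + 38.3362*w^2 + 46.14*w - 3.3749)/(34.5744*w^4 + 36.1032*w^3 - 39.2615*w^2 - 25.4196*w + 17.1396)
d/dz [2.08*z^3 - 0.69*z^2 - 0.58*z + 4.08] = 6.24*z^2 - 1.38*z - 0.58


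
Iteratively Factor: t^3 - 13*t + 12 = (t + 4)*(t^2 - 4*t + 3) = (t - 3)*(t + 4)*(t - 1)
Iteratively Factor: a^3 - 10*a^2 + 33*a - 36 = (a - 4)*(a^2 - 6*a + 9) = (a - 4)*(a - 3)*(a - 3)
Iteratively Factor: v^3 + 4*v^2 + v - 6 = (v + 2)*(v^2 + 2*v - 3) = (v + 2)*(v + 3)*(v - 1)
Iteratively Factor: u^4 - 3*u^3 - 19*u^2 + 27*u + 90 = (u - 3)*(u^3 - 19*u - 30) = (u - 5)*(u - 3)*(u^2 + 5*u + 6) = (u - 5)*(u - 3)*(u + 2)*(u + 3)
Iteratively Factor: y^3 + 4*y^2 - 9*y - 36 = (y - 3)*(y^2 + 7*y + 12) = (y - 3)*(y + 3)*(y + 4)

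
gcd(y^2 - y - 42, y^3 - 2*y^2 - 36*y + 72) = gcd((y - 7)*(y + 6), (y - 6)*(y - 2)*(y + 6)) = y + 6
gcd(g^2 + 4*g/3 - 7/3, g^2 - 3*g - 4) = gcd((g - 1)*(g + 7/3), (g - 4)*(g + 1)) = 1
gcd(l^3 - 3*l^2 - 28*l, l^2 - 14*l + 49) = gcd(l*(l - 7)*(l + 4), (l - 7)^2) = l - 7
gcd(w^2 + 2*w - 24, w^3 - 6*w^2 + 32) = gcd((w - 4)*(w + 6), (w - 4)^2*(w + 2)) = w - 4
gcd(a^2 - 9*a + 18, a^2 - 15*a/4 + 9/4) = a - 3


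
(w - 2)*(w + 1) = w^2 - w - 2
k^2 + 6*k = k*(k + 6)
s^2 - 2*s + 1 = (s - 1)^2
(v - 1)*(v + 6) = v^2 + 5*v - 6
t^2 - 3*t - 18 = (t - 6)*(t + 3)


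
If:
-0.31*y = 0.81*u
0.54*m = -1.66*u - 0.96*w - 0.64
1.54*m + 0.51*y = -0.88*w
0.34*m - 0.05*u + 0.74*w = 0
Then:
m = -0.39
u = -0.35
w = 0.16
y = 0.91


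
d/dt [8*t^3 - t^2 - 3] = 2*t*(12*t - 1)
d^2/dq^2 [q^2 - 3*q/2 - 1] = 2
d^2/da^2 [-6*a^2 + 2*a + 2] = -12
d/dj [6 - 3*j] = -3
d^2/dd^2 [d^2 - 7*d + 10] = 2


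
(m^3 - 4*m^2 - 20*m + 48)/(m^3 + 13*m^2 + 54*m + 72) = (m^2 - 8*m + 12)/(m^2 + 9*m + 18)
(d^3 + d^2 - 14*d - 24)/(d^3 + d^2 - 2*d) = (d^2 - d - 12)/(d*(d - 1))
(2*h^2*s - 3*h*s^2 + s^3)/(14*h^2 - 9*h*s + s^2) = s*(-h + s)/(-7*h + s)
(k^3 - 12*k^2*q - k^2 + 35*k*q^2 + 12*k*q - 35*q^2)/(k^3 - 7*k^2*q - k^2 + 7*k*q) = (k - 5*q)/k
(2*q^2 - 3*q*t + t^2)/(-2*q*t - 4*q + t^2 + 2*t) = (-q + t)/(t + 2)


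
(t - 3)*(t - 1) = t^2 - 4*t + 3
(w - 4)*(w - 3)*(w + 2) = w^3 - 5*w^2 - 2*w + 24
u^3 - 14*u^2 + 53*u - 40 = (u - 8)*(u - 5)*(u - 1)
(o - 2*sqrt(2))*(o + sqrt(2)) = o^2 - sqrt(2)*o - 4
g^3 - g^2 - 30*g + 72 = (g - 4)*(g - 3)*(g + 6)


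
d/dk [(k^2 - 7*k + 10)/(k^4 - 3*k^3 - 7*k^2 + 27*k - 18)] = 2*(-k^3 + 8*k^2 - 5*k - 18)/(k^6 - 2*k^5 - 17*k^4 + 36*k^3 + 63*k^2 - 162*k + 81)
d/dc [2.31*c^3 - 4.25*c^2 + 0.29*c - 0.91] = 6.93*c^2 - 8.5*c + 0.29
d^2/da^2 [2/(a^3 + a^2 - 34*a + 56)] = 4*(-(3*a + 1)*(a^3 + a^2 - 34*a + 56) + (3*a^2 + 2*a - 34)^2)/(a^3 + a^2 - 34*a + 56)^3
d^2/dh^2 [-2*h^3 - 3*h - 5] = -12*h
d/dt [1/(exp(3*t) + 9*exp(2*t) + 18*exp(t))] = 3*(-exp(2*t) - 6*exp(t) - 6)*exp(-t)/(exp(2*t) + 9*exp(t) + 18)^2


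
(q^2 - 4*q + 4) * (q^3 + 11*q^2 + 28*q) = q^5 + 7*q^4 - 12*q^3 - 68*q^2 + 112*q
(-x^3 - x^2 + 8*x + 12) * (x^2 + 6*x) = -x^5 - 7*x^4 + 2*x^3 + 60*x^2 + 72*x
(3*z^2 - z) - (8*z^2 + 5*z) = -5*z^2 - 6*z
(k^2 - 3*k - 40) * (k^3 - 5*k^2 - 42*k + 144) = k^5 - 8*k^4 - 67*k^3 + 470*k^2 + 1248*k - 5760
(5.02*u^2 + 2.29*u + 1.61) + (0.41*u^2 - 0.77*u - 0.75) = 5.43*u^2 + 1.52*u + 0.86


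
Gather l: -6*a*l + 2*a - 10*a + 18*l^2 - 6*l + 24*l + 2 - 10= -8*a + 18*l^2 + l*(18 - 6*a) - 8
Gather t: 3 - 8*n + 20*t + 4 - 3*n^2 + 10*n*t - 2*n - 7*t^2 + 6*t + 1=-3*n^2 - 10*n - 7*t^2 + t*(10*n + 26) + 8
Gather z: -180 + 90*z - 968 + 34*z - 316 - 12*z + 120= 112*z - 1344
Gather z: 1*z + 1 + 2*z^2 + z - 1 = 2*z^2 + 2*z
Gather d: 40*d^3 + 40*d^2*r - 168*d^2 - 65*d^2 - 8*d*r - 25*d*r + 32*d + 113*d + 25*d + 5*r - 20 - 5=40*d^3 + d^2*(40*r - 233) + d*(170 - 33*r) + 5*r - 25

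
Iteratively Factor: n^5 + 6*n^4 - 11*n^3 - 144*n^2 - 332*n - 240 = (n + 2)*(n^4 + 4*n^3 - 19*n^2 - 106*n - 120) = (n - 5)*(n + 2)*(n^3 + 9*n^2 + 26*n + 24) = (n - 5)*(n + 2)*(n + 4)*(n^2 + 5*n + 6) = (n - 5)*(n + 2)*(n + 3)*(n + 4)*(n + 2)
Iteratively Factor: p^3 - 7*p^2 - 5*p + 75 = (p - 5)*(p^2 - 2*p - 15) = (p - 5)^2*(p + 3)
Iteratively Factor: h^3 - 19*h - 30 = (h + 3)*(h^2 - 3*h - 10) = (h + 2)*(h + 3)*(h - 5)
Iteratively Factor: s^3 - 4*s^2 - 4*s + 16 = (s - 4)*(s^2 - 4) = (s - 4)*(s - 2)*(s + 2)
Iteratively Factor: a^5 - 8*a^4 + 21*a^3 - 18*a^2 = (a - 2)*(a^4 - 6*a^3 + 9*a^2) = (a - 3)*(a - 2)*(a^3 - 3*a^2) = a*(a - 3)*(a - 2)*(a^2 - 3*a) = a^2*(a - 3)*(a - 2)*(a - 3)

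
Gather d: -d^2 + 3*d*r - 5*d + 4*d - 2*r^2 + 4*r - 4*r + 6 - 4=-d^2 + d*(3*r - 1) - 2*r^2 + 2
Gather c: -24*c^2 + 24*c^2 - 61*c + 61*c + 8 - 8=0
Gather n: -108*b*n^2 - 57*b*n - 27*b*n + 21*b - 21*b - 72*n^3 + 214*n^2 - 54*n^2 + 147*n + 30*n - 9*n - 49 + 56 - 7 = -72*n^3 + n^2*(160 - 108*b) + n*(168 - 84*b)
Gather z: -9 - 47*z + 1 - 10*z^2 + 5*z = -10*z^2 - 42*z - 8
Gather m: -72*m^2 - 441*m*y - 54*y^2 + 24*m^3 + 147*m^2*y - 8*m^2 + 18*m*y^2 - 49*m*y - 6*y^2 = 24*m^3 + m^2*(147*y - 80) + m*(18*y^2 - 490*y) - 60*y^2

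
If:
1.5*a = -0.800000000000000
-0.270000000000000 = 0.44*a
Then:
No Solution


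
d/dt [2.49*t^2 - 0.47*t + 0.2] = 4.98*t - 0.47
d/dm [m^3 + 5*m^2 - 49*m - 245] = 3*m^2 + 10*m - 49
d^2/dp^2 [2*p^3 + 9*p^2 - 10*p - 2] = 12*p + 18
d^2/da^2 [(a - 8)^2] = 2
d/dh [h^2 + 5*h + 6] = 2*h + 5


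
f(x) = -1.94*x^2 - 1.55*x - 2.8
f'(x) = -3.88*x - 1.55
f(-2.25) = -9.13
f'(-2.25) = 7.18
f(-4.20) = -30.51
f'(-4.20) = 14.75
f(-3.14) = -17.06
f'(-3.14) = 10.63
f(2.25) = -16.11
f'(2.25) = -10.28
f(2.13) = -14.90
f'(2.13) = -9.81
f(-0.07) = -2.70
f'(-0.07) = -1.28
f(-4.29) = -31.85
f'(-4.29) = 15.10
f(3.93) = -38.85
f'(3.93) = -16.80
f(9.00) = -173.89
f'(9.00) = -36.47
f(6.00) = -81.94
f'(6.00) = -24.83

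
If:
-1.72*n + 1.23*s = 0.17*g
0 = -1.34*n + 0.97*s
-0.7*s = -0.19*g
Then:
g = 0.00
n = 0.00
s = 0.00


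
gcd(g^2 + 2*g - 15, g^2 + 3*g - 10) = g + 5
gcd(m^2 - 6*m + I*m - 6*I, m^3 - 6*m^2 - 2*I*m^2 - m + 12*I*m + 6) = m - 6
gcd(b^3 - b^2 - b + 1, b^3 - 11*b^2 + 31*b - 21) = b - 1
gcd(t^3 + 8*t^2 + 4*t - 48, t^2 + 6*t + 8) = t + 4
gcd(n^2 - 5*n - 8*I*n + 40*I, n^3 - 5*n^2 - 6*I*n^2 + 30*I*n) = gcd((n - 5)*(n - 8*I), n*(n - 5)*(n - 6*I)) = n - 5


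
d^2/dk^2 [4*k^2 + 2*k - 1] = 8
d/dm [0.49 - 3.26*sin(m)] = -3.26*cos(m)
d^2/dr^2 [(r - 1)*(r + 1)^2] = 6*r + 2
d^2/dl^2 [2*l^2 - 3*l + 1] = 4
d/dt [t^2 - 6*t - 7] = 2*t - 6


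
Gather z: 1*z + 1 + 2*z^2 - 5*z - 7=2*z^2 - 4*z - 6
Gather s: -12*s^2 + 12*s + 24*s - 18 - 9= -12*s^2 + 36*s - 27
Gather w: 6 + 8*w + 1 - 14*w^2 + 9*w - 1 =-14*w^2 + 17*w + 6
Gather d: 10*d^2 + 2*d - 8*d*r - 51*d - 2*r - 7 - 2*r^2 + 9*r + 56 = 10*d^2 + d*(-8*r - 49) - 2*r^2 + 7*r + 49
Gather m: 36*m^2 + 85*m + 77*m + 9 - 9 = 36*m^2 + 162*m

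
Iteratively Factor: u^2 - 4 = (u + 2)*(u - 2)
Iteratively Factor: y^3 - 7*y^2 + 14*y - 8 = (y - 2)*(y^2 - 5*y + 4) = (y - 2)*(y - 1)*(y - 4)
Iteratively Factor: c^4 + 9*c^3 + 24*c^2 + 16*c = (c + 4)*(c^3 + 5*c^2 + 4*c) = (c + 1)*(c + 4)*(c^2 + 4*c) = c*(c + 1)*(c + 4)*(c + 4)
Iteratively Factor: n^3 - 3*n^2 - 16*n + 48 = (n - 4)*(n^2 + n - 12) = (n - 4)*(n + 4)*(n - 3)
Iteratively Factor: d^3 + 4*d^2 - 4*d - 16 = (d + 4)*(d^2 - 4) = (d - 2)*(d + 4)*(d + 2)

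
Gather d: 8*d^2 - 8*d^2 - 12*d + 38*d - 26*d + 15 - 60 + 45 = 0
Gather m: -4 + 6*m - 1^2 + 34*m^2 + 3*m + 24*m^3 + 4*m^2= 24*m^3 + 38*m^2 + 9*m - 5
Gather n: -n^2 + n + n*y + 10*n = -n^2 + n*(y + 11)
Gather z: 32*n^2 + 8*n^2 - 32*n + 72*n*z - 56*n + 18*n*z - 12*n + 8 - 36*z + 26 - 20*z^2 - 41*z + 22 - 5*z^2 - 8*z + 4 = 40*n^2 - 100*n - 25*z^2 + z*(90*n - 85) + 60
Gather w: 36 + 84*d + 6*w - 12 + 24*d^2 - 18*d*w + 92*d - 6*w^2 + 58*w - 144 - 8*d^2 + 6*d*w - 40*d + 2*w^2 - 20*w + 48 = 16*d^2 + 136*d - 4*w^2 + w*(44 - 12*d) - 72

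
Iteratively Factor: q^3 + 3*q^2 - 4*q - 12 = (q + 2)*(q^2 + q - 6) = (q + 2)*(q + 3)*(q - 2)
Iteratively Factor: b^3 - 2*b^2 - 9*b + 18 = (b - 2)*(b^2 - 9) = (b - 3)*(b - 2)*(b + 3)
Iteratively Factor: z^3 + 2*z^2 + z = (z + 1)*(z^2 + z) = (z + 1)^2*(z)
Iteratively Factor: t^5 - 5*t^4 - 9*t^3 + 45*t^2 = (t)*(t^4 - 5*t^3 - 9*t^2 + 45*t) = t*(t - 3)*(t^3 - 2*t^2 - 15*t) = t*(t - 3)*(t + 3)*(t^2 - 5*t) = t^2*(t - 3)*(t + 3)*(t - 5)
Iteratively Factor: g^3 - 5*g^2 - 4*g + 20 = (g + 2)*(g^2 - 7*g + 10) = (g - 5)*(g + 2)*(g - 2)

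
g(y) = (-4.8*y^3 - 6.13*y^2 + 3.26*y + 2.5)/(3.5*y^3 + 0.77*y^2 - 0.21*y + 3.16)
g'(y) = (-14.4*y^2 - 12.26*y + 3.26)/(3.5*y^3 + 0.77*y^2 - 0.21*y + 3.16) + (-10.5*y^2 - 1.54*y + 0.21)*(-4.8*y^3 - 6.13*y^2 + 3.26*y + 2.5)/(3.5*y^3 + 0.77*y^2 - 0.21*y + 3.16)^2 = (7.105427357601e-15*y^5 + 17.759*y^4 - 20.804*y^3 - 72.9769*y^2 - 42.5916*y + 10.8266)/(12.25*y^6 + 5.39*y^5 - 0.8771*y^4 + 21.7966*y^3 + 4.9105*y^2 - 1.3272*y + 9.9856)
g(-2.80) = -0.76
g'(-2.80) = 0.25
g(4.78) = -1.61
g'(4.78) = 0.03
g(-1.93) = -0.42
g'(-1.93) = 0.62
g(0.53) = 0.47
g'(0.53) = -2.37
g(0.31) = 0.85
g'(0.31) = -0.92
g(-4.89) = -1.04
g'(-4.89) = 0.07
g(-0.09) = 0.68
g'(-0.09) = 1.39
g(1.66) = -1.48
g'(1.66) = -0.50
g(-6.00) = -1.10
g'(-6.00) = 0.05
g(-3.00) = -0.80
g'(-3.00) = 0.21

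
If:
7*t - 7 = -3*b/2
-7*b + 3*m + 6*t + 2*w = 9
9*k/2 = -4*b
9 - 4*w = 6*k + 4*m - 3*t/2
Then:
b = 14/13 - 112*w/507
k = 896*w/4563 - 112/117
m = 155/39 - 1942*w/1521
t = 8*w/169 + 10/13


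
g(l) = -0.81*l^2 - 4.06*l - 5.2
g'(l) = -1.62*l - 4.06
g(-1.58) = -0.81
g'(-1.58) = -1.50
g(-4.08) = -2.12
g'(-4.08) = 2.55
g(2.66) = -21.73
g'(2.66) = -8.37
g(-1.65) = -0.71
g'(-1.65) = -1.39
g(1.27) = -11.66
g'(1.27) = -6.12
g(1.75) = -14.79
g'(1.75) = -6.90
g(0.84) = -9.18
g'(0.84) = -5.42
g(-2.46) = -0.11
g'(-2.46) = -0.07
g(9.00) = -107.35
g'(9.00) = -18.64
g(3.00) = -24.67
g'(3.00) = -8.92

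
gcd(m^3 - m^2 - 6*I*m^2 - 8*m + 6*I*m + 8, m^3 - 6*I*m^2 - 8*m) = m^2 - 6*I*m - 8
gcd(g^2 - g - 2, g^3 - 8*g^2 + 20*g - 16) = g - 2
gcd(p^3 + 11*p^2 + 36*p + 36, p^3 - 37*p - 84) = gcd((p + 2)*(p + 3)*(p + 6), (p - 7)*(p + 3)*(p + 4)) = p + 3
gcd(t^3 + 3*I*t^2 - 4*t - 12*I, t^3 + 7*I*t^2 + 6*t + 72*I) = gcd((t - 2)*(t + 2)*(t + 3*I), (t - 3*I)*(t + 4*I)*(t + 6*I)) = 1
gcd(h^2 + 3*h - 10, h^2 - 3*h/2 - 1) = h - 2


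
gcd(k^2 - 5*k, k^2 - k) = k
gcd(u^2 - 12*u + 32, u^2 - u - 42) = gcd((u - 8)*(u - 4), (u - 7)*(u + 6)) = 1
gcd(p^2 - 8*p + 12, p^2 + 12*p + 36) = 1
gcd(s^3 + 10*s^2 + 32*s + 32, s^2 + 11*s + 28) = s + 4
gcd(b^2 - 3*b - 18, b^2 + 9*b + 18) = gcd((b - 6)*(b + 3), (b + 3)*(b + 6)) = b + 3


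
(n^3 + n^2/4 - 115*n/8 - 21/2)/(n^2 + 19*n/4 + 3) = (n^2 - n/2 - 14)/(n + 4)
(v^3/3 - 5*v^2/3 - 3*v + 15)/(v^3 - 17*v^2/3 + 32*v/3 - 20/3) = (v^3 - 5*v^2 - 9*v + 45)/(3*v^3 - 17*v^2 + 32*v - 20)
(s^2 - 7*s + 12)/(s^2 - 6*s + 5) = (s^2 - 7*s + 12)/(s^2 - 6*s + 5)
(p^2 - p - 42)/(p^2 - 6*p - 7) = (p + 6)/(p + 1)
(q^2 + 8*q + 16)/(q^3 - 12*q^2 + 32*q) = (q^2 + 8*q + 16)/(q*(q^2 - 12*q + 32))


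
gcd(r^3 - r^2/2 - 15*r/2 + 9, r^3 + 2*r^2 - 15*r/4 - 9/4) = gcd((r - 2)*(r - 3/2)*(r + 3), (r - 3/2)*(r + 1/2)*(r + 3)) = r^2 + 3*r/2 - 9/2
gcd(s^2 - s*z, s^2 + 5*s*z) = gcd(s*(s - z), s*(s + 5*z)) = s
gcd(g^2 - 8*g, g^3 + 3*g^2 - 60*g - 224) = g - 8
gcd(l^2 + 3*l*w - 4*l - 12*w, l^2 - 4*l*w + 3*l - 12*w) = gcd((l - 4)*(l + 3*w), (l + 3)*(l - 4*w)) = 1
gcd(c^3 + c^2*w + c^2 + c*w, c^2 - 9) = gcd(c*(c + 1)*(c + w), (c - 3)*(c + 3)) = 1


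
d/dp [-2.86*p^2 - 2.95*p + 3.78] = -5.72*p - 2.95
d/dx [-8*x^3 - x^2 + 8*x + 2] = -24*x^2 - 2*x + 8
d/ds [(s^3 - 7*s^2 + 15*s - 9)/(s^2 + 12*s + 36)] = (s^3 + 18*s^2 - 99*s + 108)/(s^3 + 18*s^2 + 108*s + 216)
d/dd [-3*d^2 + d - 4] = 1 - 6*d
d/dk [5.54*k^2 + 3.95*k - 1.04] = 11.08*k + 3.95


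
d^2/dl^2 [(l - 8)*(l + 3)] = 2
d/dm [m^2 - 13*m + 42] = 2*m - 13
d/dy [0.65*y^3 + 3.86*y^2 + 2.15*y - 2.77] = 1.95*y^2 + 7.72*y + 2.15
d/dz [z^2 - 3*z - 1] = 2*z - 3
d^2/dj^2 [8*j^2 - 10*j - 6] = 16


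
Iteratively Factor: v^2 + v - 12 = (v + 4)*(v - 3)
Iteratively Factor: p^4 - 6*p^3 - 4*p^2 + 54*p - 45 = (p - 1)*(p^3 - 5*p^2 - 9*p + 45) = (p - 1)*(p + 3)*(p^2 - 8*p + 15) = (p - 5)*(p - 1)*(p + 3)*(p - 3)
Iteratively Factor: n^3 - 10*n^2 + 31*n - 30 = (n - 2)*(n^2 - 8*n + 15) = (n - 5)*(n - 2)*(n - 3)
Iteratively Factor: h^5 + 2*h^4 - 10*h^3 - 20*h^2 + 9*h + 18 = (h + 2)*(h^4 - 10*h^2 + 9) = (h - 1)*(h + 2)*(h^3 + h^2 - 9*h - 9) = (h - 1)*(h + 1)*(h + 2)*(h^2 - 9) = (h - 1)*(h + 1)*(h + 2)*(h + 3)*(h - 3)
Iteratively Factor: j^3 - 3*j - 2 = (j + 1)*(j^2 - j - 2) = (j - 2)*(j + 1)*(j + 1)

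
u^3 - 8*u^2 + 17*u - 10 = (u - 5)*(u - 2)*(u - 1)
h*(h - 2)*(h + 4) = h^3 + 2*h^2 - 8*h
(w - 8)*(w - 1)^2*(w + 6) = w^4 - 4*w^3 - 43*w^2 + 94*w - 48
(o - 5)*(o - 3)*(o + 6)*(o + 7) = o^4 + 5*o^3 - 47*o^2 - 141*o + 630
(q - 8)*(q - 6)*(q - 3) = q^3 - 17*q^2 + 90*q - 144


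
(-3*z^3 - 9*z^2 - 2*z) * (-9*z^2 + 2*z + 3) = 27*z^5 + 75*z^4 - 9*z^3 - 31*z^2 - 6*z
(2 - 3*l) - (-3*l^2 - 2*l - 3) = 3*l^2 - l + 5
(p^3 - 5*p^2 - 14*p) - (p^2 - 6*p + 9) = p^3 - 6*p^2 - 8*p - 9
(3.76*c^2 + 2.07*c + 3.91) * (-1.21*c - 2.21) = -4.5496*c^3 - 10.8143*c^2 - 9.3058*c - 8.6411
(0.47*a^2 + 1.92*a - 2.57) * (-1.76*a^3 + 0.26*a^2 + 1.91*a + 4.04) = -0.8272*a^5 - 3.257*a^4 + 5.9201*a^3 + 4.8978*a^2 + 2.8481*a - 10.3828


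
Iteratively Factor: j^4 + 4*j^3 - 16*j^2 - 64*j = (j)*(j^3 + 4*j^2 - 16*j - 64) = j*(j + 4)*(j^2 - 16) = j*(j + 4)^2*(j - 4)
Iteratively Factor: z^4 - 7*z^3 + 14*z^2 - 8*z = (z - 2)*(z^3 - 5*z^2 + 4*z) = z*(z - 2)*(z^2 - 5*z + 4) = z*(z - 4)*(z - 2)*(z - 1)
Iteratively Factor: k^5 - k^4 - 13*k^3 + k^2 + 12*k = (k - 4)*(k^4 + 3*k^3 - k^2 - 3*k) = (k - 4)*(k - 1)*(k^3 + 4*k^2 + 3*k) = (k - 4)*(k - 1)*(k + 1)*(k^2 + 3*k) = (k - 4)*(k - 1)*(k + 1)*(k + 3)*(k)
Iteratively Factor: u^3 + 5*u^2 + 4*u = (u)*(u^2 + 5*u + 4) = u*(u + 1)*(u + 4)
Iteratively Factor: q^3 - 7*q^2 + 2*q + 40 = (q - 4)*(q^2 - 3*q - 10) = (q - 4)*(q + 2)*(q - 5)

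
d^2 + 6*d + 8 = (d + 2)*(d + 4)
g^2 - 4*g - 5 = (g - 5)*(g + 1)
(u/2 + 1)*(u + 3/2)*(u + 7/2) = u^3/2 + 7*u^2/2 + 61*u/8 + 21/4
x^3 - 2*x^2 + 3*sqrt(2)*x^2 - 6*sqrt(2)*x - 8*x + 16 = (x - 2)*(x - sqrt(2))*(x + 4*sqrt(2))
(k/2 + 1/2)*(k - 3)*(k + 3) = k^3/2 + k^2/2 - 9*k/2 - 9/2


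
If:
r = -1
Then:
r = -1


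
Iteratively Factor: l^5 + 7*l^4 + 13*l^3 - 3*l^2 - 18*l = (l + 3)*(l^4 + 4*l^3 + l^2 - 6*l) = (l + 3)^2*(l^3 + l^2 - 2*l) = l*(l + 3)^2*(l^2 + l - 2) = l*(l + 2)*(l + 3)^2*(l - 1)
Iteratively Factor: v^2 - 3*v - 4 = (v + 1)*(v - 4)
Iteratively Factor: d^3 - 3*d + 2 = (d - 1)*(d^2 + d - 2) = (d - 1)^2*(d + 2)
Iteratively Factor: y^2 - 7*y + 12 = (y - 3)*(y - 4)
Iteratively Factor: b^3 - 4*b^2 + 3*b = (b - 1)*(b^2 - 3*b) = b*(b - 1)*(b - 3)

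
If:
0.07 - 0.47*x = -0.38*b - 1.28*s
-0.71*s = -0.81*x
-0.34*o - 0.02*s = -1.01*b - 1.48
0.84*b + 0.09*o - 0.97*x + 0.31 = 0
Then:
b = -0.52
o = 2.80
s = 0.15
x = 0.13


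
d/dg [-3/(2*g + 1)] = 6/(2*g + 1)^2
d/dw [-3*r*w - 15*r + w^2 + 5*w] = -3*r + 2*w + 5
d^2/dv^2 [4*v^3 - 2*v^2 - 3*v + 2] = 24*v - 4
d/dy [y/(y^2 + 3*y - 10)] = (y^2 - y*(2*y + 3) + 3*y - 10)/(y^2 + 3*y - 10)^2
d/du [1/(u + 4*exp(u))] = (-4*exp(u) - 1)/(u + 4*exp(u))^2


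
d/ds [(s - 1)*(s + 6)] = 2*s + 5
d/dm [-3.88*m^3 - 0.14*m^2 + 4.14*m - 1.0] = -11.64*m^2 - 0.28*m + 4.14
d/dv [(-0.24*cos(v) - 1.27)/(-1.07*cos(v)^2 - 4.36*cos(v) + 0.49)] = (0.2568*cos(v)^2 + 2.7178*cos(v) + 5.6548)*sin(v)/(1.1449*cos(v)^4 + 9.3304*cos(v)^3 + 17.961*cos(v)^2 - 4.2728*cos(v) + 0.2401)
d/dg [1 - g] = -1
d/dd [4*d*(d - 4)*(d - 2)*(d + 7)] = 16*d^3 + 12*d^2 - 272*d + 224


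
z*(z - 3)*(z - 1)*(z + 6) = z^4 + 2*z^3 - 21*z^2 + 18*z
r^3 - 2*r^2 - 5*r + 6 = (r - 3)*(r - 1)*(r + 2)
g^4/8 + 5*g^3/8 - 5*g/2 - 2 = (g/4 + 1)*(g/2 + 1/2)*(g - 2)*(g + 2)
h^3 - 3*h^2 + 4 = (h - 2)^2*(h + 1)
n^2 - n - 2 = (n - 2)*(n + 1)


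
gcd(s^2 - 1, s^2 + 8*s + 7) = s + 1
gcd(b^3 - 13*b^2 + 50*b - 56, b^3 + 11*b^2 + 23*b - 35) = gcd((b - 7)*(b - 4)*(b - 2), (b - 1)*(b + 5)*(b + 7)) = 1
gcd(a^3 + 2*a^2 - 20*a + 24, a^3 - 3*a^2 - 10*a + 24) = a - 2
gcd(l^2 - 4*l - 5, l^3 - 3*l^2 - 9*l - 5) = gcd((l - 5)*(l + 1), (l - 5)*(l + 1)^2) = l^2 - 4*l - 5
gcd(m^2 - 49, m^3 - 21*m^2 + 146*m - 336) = m - 7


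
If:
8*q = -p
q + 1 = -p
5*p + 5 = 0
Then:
No Solution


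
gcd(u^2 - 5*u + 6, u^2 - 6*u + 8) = u - 2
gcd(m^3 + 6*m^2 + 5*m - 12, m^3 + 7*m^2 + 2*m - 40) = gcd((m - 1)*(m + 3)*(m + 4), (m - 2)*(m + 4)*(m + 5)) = m + 4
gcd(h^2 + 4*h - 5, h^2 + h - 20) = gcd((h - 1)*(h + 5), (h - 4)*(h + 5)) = h + 5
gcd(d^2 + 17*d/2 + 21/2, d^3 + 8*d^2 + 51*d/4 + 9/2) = d + 3/2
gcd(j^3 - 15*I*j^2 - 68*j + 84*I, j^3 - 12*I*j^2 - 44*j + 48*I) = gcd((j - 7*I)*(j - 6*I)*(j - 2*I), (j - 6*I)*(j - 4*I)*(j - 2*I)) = j^2 - 8*I*j - 12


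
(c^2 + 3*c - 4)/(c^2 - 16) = (c - 1)/(c - 4)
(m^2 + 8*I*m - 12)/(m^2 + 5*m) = (m^2 + 8*I*m - 12)/(m*(m + 5))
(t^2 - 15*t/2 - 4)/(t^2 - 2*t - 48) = (t + 1/2)/(t + 6)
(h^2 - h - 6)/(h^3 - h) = (h^2 - h - 6)/(h^3 - h)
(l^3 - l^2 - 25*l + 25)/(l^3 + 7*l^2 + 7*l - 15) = (l - 5)/(l + 3)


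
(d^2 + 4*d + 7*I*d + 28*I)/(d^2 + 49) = (d + 4)/(d - 7*I)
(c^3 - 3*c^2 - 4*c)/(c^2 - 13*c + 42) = c*(c^2 - 3*c - 4)/(c^2 - 13*c + 42)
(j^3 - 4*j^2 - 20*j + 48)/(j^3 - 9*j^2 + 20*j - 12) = (j + 4)/(j - 1)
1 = 1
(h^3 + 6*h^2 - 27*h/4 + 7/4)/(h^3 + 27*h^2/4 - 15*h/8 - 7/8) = 2*(2*h - 1)/(4*h + 1)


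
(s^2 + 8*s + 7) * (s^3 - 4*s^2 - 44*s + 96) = s^5 + 4*s^4 - 69*s^3 - 284*s^2 + 460*s + 672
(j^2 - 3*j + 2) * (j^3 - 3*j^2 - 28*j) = j^5 - 6*j^4 - 17*j^3 + 78*j^2 - 56*j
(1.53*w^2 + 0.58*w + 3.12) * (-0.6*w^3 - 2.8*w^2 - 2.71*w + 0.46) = -0.918*w^5 - 4.632*w^4 - 7.6423*w^3 - 9.604*w^2 - 8.1884*w + 1.4352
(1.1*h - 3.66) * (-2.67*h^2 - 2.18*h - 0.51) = -2.937*h^3 + 7.3742*h^2 + 7.4178*h + 1.8666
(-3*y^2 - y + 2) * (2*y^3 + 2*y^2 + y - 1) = -6*y^5 - 8*y^4 - y^3 + 6*y^2 + 3*y - 2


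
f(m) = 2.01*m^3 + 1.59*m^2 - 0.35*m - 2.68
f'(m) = 6.03*m^2 + 3.18*m - 0.35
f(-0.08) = -2.64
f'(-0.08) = -0.57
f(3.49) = 100.91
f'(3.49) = 84.19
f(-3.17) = -49.62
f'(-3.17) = 50.16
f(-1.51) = -5.45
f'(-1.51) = 8.60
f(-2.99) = -41.15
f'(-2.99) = 44.05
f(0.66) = -1.64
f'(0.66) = 4.38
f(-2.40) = -20.47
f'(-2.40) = 26.75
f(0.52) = -2.15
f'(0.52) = 2.93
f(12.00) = 3695.36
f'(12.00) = 906.13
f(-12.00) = -3242.80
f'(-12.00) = 829.81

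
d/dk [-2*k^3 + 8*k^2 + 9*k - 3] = -6*k^2 + 16*k + 9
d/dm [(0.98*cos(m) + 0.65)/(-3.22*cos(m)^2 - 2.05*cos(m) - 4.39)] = (-3.1556*cos(m)^2 - 4.186*cos(m) + 2.9697)*sin(m)/(10.3684*cos(m)^4 + 13.202*cos(m)^3 + 32.4741*cos(m)^2 + 17.999*cos(m) + 19.2721)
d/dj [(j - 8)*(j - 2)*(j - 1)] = 3*j^2 - 22*j + 26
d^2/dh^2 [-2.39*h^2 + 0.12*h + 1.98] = -4.78000000000000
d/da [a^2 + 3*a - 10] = 2*a + 3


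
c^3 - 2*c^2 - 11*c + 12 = (c - 4)*(c - 1)*(c + 3)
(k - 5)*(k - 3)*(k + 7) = k^3 - k^2 - 41*k + 105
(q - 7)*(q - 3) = q^2 - 10*q + 21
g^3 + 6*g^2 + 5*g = g*(g + 1)*(g + 5)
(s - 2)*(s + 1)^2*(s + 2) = s^4 + 2*s^3 - 3*s^2 - 8*s - 4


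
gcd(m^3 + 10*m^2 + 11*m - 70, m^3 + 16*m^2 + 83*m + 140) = m^2 + 12*m + 35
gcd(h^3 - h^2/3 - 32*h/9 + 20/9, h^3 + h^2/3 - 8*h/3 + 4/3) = h^2 + 4*h/3 - 4/3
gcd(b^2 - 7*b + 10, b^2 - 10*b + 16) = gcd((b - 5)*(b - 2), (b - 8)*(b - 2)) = b - 2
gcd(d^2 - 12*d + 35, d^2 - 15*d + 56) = d - 7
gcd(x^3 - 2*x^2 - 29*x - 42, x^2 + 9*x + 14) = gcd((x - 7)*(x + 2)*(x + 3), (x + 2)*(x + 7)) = x + 2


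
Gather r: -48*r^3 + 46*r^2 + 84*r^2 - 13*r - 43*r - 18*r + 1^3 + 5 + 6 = -48*r^3 + 130*r^2 - 74*r + 12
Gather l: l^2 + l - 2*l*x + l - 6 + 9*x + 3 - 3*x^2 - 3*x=l^2 + l*(2 - 2*x) - 3*x^2 + 6*x - 3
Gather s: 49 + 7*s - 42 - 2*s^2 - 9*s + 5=-2*s^2 - 2*s + 12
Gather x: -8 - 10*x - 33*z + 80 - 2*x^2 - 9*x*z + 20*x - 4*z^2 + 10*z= -2*x^2 + x*(10 - 9*z) - 4*z^2 - 23*z + 72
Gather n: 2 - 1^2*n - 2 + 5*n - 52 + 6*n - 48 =10*n - 100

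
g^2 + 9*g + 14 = (g + 2)*(g + 7)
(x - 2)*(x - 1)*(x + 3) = x^3 - 7*x + 6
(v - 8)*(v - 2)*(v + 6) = v^3 - 4*v^2 - 44*v + 96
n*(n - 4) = n^2 - 4*n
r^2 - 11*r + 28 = (r - 7)*(r - 4)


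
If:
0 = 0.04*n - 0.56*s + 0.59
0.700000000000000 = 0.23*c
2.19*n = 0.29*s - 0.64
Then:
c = 3.04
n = -0.15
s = 1.04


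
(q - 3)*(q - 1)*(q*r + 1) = q^3*r - 4*q^2*r + q^2 + 3*q*r - 4*q + 3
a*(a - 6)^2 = a^3 - 12*a^2 + 36*a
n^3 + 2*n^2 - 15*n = n*(n - 3)*(n + 5)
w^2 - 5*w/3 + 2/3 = (w - 1)*(w - 2/3)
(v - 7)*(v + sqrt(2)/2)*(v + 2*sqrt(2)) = v^3 - 7*v^2 + 5*sqrt(2)*v^2/2 - 35*sqrt(2)*v/2 + 2*v - 14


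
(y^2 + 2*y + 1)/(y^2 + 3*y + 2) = (y + 1)/(y + 2)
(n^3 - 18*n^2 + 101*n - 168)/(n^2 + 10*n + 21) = (n^3 - 18*n^2 + 101*n - 168)/(n^2 + 10*n + 21)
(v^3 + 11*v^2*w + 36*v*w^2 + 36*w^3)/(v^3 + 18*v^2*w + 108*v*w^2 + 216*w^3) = (v^2 + 5*v*w + 6*w^2)/(v^2 + 12*v*w + 36*w^2)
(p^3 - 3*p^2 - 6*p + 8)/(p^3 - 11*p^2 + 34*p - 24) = (p + 2)/(p - 6)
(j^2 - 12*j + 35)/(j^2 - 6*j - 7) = (j - 5)/(j + 1)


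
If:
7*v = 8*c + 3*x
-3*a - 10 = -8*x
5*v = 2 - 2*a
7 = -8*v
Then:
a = 51/16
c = -1723/1024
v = -7/8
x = 313/128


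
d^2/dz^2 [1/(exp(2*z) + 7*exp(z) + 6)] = (2*(2*exp(z) + 7)^2*exp(z) - (4*exp(z) + 7)*(exp(2*z) + 7*exp(z) + 6))*exp(z)/(exp(2*z) + 7*exp(z) + 6)^3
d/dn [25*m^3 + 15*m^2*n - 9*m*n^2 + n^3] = 15*m^2 - 18*m*n + 3*n^2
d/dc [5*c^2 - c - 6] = 10*c - 1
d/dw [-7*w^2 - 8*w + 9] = -14*w - 8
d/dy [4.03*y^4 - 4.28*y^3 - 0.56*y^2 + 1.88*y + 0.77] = 16.12*y^3 - 12.84*y^2 - 1.12*y + 1.88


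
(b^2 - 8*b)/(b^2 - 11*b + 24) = b/(b - 3)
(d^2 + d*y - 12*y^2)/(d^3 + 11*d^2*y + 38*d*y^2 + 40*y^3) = (d - 3*y)/(d^2 + 7*d*y + 10*y^2)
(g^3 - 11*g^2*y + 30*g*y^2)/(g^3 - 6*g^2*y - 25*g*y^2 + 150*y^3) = g/(g + 5*y)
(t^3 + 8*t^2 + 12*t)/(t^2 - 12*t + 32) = t*(t^2 + 8*t + 12)/(t^2 - 12*t + 32)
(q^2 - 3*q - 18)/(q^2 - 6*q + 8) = (q^2 - 3*q - 18)/(q^2 - 6*q + 8)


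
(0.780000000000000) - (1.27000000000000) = -0.490000000000000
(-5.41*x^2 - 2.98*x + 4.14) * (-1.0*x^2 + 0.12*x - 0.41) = 5.41*x^4 + 2.3308*x^3 - 2.2795*x^2 + 1.7186*x - 1.6974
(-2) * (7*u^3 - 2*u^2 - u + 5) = -14*u^3 + 4*u^2 + 2*u - 10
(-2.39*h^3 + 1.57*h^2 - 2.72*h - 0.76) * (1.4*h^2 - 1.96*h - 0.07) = -3.346*h^5 + 6.8824*h^4 - 6.7179*h^3 + 4.1573*h^2 + 1.68*h + 0.0532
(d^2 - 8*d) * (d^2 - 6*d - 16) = d^4 - 14*d^3 + 32*d^2 + 128*d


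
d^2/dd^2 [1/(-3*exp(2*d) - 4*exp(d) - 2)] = 4*((3*exp(d) + 1)*(3*exp(2*d) + 4*exp(d) + 2) - 2*(3*exp(d) + 2)^2*exp(d))*exp(d)/(3*exp(2*d) + 4*exp(d) + 2)^3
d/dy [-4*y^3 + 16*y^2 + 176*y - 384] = -12*y^2 + 32*y + 176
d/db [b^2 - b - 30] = 2*b - 1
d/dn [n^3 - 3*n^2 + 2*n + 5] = 3*n^2 - 6*n + 2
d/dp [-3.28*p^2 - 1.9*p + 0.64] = -6.56*p - 1.9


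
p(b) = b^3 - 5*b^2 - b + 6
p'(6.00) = 47.00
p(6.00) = 36.00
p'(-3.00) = 56.00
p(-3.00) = -63.00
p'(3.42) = -0.11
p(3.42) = -15.90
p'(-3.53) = 71.68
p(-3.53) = -96.76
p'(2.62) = -6.61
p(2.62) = -12.96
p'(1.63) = -9.33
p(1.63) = -4.58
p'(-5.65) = 151.27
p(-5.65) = -328.32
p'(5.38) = 32.03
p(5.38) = 11.62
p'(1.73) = -9.32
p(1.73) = -5.52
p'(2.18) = -8.54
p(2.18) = -9.58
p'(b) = 3*b^2 - 10*b - 1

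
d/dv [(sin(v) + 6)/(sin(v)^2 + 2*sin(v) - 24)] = -cos(v)/(sin(v) - 4)^2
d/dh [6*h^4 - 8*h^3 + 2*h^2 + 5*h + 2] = 24*h^3 - 24*h^2 + 4*h + 5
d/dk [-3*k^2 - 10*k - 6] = -6*k - 10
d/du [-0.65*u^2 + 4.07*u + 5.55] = 4.07 - 1.3*u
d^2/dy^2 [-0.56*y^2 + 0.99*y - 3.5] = -1.12000000000000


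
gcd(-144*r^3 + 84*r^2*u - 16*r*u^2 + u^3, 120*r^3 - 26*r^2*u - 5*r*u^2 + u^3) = 24*r^2 - 10*r*u + u^2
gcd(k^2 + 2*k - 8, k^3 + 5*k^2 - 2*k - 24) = k^2 + 2*k - 8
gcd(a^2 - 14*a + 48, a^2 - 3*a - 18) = a - 6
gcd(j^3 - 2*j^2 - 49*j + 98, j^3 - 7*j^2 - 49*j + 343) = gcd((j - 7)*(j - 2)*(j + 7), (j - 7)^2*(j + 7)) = j^2 - 49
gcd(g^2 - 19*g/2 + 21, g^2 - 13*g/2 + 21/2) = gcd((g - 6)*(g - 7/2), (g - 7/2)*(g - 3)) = g - 7/2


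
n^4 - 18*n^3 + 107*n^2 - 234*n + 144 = (n - 8)*(n - 6)*(n - 3)*(n - 1)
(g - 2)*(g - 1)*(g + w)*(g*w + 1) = g^4*w + g^3*w^2 - 3*g^3*w + g^3 - 3*g^2*w^2 + 3*g^2*w - 3*g^2 + 2*g*w^2 - 3*g*w + 2*g + 2*w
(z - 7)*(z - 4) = z^2 - 11*z + 28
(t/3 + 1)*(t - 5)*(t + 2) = t^3/3 - 19*t/3 - 10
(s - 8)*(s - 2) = s^2 - 10*s + 16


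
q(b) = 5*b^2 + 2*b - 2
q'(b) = 10*b + 2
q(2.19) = 26.36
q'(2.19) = 23.90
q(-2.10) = 15.85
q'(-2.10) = -19.00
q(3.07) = 51.26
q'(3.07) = 32.70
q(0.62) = 1.16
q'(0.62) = 8.20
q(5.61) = 166.58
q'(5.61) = 58.10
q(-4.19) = 77.40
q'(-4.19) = -39.90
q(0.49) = 0.18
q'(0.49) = 6.90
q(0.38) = -0.52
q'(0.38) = 5.80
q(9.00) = 421.00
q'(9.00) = 92.00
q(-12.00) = 694.00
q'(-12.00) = -118.00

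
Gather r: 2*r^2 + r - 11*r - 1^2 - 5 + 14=2*r^2 - 10*r + 8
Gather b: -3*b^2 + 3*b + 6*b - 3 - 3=-3*b^2 + 9*b - 6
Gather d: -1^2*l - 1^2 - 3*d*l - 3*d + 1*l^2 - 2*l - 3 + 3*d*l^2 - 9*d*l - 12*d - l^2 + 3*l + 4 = d*(3*l^2 - 12*l - 15)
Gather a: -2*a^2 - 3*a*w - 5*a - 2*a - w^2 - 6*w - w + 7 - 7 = -2*a^2 + a*(-3*w - 7) - w^2 - 7*w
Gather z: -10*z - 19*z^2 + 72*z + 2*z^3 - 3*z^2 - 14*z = 2*z^3 - 22*z^2 + 48*z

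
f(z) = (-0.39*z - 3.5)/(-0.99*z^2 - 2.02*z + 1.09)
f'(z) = (-0.39*z - 3.5)*(1.98*z + 2.02)/(-0.99*z^2 - 2.02*z + 1.09)^2 - 0.39/(-0.99*z^2 - 2.02*z + 1.09) = (0.3861*z^2 + 0.7878*z - (0.39*z + 3.5)*(1.98*z + 2.02) - 0.4251)/(0.99*z^2 + 2.02*z - 1.09)^2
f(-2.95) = 1.50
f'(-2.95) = 3.91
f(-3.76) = 0.38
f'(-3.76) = 0.46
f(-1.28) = -1.46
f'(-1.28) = 0.18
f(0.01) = -3.28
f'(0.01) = -6.61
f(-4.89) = 0.13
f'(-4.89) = 0.11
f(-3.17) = 0.92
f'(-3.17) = 1.76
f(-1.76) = -1.78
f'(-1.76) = 1.41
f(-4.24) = 0.23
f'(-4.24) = 0.23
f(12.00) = 0.05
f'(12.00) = -0.01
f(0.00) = -3.21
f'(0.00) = -6.31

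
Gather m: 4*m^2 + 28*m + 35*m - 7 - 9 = 4*m^2 + 63*m - 16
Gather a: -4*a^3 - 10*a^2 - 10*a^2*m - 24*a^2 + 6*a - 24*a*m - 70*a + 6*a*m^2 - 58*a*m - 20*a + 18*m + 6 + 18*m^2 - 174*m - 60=-4*a^3 + a^2*(-10*m - 34) + a*(6*m^2 - 82*m - 84) + 18*m^2 - 156*m - 54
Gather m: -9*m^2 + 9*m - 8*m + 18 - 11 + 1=-9*m^2 + m + 8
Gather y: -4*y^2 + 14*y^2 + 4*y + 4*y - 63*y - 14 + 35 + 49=10*y^2 - 55*y + 70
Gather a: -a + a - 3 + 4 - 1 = 0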